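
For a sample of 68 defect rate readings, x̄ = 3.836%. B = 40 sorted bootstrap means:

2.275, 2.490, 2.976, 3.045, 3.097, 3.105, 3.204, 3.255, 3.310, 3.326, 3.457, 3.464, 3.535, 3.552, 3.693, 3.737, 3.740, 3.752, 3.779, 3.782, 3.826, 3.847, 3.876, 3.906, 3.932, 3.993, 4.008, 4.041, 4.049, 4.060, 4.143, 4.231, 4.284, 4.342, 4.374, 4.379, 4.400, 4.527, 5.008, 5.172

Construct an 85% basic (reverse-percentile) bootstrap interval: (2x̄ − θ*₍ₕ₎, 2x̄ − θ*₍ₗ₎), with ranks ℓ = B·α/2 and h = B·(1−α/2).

(3.272, 4.696)

Percentile endpoints at ranks 3 and 37: θ*₍3₎ = 2.976, θ*₍37₎ = 4.400.
Basic interval reflects these around x̄:
  lower = 2 × 3.836 − 4.400 = 3.272
  upper = 2 × 3.836 − 2.976 = 4.696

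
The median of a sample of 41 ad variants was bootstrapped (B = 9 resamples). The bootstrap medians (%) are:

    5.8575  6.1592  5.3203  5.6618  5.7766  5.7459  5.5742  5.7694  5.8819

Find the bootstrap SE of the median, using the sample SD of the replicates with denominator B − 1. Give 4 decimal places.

Bootstrap SE is the standard deviation of the 9 replicate medians.
Mean of replicates: (5.8575 + 6.1592 + 5.3203 + 5.6618 + 5.7766 + 5.7459 + 5.5742 + 5.7694 + 5.8819) / 9 = 51.746800 / 9 = 5.749644
Sum of squared deviations: (+0.107856)² + (+0.409556)² + (−0.429344)² + (−0.087844)² + (+0.026956)² + (−0.003744)² + (−0.175444)² + (+0.019756)² + (+0.132256)² = 0.420825
Variance = 0.420825 / 8 = 0.052603
SE* = √0.052603

SE* = 0.2294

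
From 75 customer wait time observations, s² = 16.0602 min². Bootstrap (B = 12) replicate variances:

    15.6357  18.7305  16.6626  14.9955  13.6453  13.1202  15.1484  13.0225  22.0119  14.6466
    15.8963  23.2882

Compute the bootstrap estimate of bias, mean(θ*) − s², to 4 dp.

bias = +0.3401

mean(θ*) = (15.6357 + 18.7305 + 16.6626 + 14.9955 + 13.6453 + 13.1202 + 15.1484 + 13.0225 + 22.0119 + 14.6466 + 15.8963 + 23.2882) / 12 = 16.40031
bias = 16.40031 − 16.0602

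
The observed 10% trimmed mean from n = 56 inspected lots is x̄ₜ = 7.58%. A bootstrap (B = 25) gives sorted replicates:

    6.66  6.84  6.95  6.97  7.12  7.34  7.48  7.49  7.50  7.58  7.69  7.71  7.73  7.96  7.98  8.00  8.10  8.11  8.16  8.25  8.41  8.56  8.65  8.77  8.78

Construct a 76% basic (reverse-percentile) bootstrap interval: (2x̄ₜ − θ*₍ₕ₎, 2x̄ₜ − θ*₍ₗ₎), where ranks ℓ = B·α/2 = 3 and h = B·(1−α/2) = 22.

(6.60, 8.21)

Percentile endpoints at ranks 3 and 22: θ*₍3₎ = 6.95, θ*₍22₎ = 8.56.
Basic interval reflects these around x̄ₜ:
  lower = 2 × 7.58 − 8.56 = 6.60
  upper = 2 × 7.58 − 6.95 = 8.21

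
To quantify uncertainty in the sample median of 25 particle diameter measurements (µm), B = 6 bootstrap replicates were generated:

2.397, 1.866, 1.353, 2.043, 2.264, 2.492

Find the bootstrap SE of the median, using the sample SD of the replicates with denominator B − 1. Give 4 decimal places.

SE* = 0.4193

Bootstrap SE is the standard deviation of the 6 replicate medians.
Mean of replicates: (2.397 + 1.866 + 1.353 + 2.043 + 2.264 + 2.492) / 6 = 12.41500 / 6 = 2.06917
Sum of squared deviations: (+0.32783)² + (−0.20317)² + (−0.71617)² + (−0.02617)² + (+0.19483)² + (+0.42283)² = 0.87908
Variance = 0.87908 / 5 = 0.17582
SE* = √0.17582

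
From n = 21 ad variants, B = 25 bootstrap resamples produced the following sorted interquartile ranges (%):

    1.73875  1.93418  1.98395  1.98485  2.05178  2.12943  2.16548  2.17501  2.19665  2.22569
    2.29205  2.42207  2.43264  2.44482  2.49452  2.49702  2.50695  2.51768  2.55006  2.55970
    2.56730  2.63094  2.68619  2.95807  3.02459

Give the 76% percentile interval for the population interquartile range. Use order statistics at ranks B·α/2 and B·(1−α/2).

(1.98395, 2.63094)

α = 0.24; lower rank = 25 × 0.120 = 3; upper rank = 25 × 0.880 = 22.
The 3rd smallest replicate is 1.98395; the 22nd is 2.63094.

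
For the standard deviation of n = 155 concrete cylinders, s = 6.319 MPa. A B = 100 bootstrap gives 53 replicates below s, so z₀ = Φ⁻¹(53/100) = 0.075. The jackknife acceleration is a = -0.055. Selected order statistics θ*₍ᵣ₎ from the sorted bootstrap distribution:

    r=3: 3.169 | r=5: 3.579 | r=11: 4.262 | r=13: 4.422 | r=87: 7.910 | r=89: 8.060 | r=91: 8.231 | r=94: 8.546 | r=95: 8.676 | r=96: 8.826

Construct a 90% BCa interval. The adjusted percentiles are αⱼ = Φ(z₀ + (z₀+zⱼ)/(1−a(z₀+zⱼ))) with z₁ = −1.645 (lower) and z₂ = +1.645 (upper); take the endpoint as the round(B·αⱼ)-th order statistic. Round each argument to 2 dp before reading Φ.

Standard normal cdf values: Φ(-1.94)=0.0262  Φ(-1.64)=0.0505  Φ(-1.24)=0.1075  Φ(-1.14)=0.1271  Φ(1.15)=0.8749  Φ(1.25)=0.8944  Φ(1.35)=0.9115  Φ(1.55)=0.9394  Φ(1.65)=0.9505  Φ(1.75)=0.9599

Lower: z₀ + z₁ = 0.075 + (-1.645) = -1.570; 1 − a(z₀+z₁) = 1 − (-0.055)(-1.570) = 0.9136; argument = 0.075 + (-1.570)/0.9136 = -1.6434 → -1.64.
α₁ = Φ(-1.64) = 0.0505; rank = round(100 × 0.0505) = 5; θ*₍5₎ = 3.579.
Upper: z₀ + z₂ = 1.720; 1 − a(z₀+z₂) = 1.0946; argument = 1.6464 → 1.65; α₂ = 0.9505; rank = 95; θ*₍95₎ = 8.676.

(3.579, 8.676)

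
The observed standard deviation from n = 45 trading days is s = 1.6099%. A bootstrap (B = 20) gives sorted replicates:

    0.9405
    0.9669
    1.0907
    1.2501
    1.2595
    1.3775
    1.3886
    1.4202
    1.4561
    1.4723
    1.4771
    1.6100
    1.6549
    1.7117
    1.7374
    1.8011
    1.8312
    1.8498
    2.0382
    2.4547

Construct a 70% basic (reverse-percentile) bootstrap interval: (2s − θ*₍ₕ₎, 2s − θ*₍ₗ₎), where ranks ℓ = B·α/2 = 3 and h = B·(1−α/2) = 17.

Percentile endpoints at ranks 3 and 17: θ*₍3₎ = 1.0907, θ*₍17₎ = 1.8312.
Basic interval reflects these around s:
  lower = 2 × 1.6099 − 1.8312 = 1.3886
  upper = 2 × 1.6099 − 1.0907 = 2.1291

(1.3886, 2.1291)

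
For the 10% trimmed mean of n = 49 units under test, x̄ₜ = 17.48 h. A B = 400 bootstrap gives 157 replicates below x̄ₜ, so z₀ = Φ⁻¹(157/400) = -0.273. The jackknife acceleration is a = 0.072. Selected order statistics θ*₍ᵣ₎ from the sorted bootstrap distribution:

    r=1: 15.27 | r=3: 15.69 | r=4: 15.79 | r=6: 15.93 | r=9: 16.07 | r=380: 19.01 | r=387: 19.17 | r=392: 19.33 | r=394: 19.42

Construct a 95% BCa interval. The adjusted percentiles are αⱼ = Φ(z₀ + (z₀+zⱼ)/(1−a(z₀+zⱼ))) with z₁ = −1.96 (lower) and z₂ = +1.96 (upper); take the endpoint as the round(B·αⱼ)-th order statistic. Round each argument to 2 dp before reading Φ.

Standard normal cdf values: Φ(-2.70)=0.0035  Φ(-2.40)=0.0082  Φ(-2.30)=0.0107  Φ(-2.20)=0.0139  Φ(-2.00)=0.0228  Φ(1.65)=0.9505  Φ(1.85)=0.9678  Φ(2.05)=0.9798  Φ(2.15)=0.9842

(15.93, 19.01)

Lower: z₀ + z₁ = -0.273 + (-1.960) = -2.233; 1 − a(z₀+z₁) = 1 − (0.072)(-2.233) = 1.1608; argument = -0.273 + (-2.233)/1.1608 = -2.1967 → -2.20.
α₁ = Φ(-2.20) = 0.0139; rank = round(400 × 0.0139) = 6; θ*₍6₎ = 15.93.
Upper: z₀ + z₂ = 1.687; 1 − a(z₀+z₂) = 0.8785; argument = 1.6472 → 1.65; α₂ = 0.9505; rank = 380; θ*₍380₎ = 19.01.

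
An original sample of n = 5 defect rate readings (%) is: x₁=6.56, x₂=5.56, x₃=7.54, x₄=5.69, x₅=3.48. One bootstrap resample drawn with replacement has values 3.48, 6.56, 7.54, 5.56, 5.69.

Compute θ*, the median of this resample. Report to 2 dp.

θ* = 5.69

Sorted: 3.48, 5.56, 5.69, 6.56, 7.54
Median = middle value = 5.69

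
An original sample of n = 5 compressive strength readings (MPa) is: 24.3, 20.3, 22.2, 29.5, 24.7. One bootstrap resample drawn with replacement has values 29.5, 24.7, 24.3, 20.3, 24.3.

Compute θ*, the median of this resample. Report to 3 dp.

Sorted: 20.3, 24.3, 24.3, 24.7, 29.5
Median = middle value = 24.300

θ* = 24.300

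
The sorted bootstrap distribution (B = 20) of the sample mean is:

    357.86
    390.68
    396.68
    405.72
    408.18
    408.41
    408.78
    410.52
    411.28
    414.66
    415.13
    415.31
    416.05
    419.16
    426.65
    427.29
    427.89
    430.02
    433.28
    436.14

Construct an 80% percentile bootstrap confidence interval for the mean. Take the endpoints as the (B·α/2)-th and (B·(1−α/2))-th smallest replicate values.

(390.68, 430.02)

α = 0.20; lower rank = 20 × 0.100 = 2; upper rank = 20 × 0.900 = 18.
The 2nd smallest replicate is 390.68; the 18th is 430.02.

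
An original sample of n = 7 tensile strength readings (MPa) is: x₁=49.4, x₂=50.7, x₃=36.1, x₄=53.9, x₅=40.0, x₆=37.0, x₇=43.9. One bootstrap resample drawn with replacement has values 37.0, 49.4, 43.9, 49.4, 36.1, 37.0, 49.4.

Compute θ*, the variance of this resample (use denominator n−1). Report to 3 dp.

Mean = 43.1714; sum of squared deviations = 243.0943
s² = 243.0943 / 6 = 40.5157

θ* = 40.516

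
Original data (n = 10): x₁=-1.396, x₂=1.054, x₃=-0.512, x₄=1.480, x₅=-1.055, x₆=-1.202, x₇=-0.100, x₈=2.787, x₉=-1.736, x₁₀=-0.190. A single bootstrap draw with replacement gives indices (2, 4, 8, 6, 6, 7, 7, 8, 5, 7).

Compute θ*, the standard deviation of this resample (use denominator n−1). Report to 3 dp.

Resample values: 1.054, 1.480, 2.787, -1.202, -1.202, -0.100, -0.100, 2.787, -1.055, -0.100.
Mean = 0.4349; sum of squared deviations = 20.9773
s² = 20.9773 / 9 = 2.3308
s = √2.3308 = 1.527

θ* = 1.527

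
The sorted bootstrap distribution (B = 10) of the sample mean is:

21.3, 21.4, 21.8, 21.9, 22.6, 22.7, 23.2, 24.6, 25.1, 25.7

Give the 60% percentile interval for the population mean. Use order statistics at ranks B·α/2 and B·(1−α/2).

(21.4, 24.6)

α = 0.40; lower rank = 10 × 0.200 = 2; upper rank = 10 × 0.800 = 8.
The 2nd smallest replicate is 21.4; the 8th is 24.6.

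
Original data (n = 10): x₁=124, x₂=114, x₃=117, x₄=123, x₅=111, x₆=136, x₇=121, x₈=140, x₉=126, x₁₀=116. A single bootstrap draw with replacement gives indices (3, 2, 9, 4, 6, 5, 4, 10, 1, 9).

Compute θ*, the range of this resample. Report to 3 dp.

θ* = 25.000

Resample values: 117, 114, 126, 123, 136, 111, 123, 116, 124, 126.
Range = 136 − 111 = 25.000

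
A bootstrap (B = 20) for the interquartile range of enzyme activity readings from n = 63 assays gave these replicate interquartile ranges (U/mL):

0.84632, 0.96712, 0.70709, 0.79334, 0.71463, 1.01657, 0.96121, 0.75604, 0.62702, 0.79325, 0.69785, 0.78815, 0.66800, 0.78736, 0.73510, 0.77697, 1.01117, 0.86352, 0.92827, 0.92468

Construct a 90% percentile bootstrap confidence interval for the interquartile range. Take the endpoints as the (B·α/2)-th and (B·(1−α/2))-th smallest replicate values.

(0.62702, 1.01117)

Sorted replicates: 0.62702, 0.66800, 0.69785, 0.70709, 0.71463, 0.73510, 0.75604, 0.77697, 0.78736, 0.78815, 0.79325, 0.79334, 0.84632, 0.86352, 0.92468, 0.92827, 0.96121, 0.96712, 1.01117, 1.01657
α = 0.10; lower rank = 20 × 0.050 = 1; upper rank = 20 × 0.950 = 19.
The 1st smallest replicate is 0.62702; the 19th is 1.01117.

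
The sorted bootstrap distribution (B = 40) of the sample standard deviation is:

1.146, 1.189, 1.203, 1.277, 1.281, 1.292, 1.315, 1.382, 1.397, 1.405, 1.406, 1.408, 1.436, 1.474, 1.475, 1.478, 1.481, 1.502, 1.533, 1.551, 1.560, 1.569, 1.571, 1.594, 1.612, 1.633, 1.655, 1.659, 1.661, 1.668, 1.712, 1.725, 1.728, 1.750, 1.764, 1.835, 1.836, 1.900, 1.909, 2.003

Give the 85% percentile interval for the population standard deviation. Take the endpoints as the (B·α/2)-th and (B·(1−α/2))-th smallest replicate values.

(1.203, 1.836)

α = 0.15; lower rank = 40 × 0.075 = 3; upper rank = 40 × 0.925 = 37.
The 3rd smallest replicate is 1.203; the 37th is 1.836.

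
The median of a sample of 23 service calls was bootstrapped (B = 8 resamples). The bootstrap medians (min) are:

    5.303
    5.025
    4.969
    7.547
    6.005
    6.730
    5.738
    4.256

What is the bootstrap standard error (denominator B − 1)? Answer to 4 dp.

Bootstrap SE is the standard deviation of the 8 replicate medians.
Mean of replicates: (5.303 + 5.025 + 4.969 + 7.547 + 6.005 + 6.730 + 5.738 + 4.256) / 8 = 45.57300 / 8 = 5.69663
Sum of squared deviations: (−0.39363)² + (−0.67162)² + (−0.72762)² + (+1.85037)² + (+0.30837)² + (+1.03338)² + (+0.04138)² + (−1.44062)² = 7.79942
Variance = 7.79942 / 7 = 1.11420
SE* = √1.11420

SE* = 1.0556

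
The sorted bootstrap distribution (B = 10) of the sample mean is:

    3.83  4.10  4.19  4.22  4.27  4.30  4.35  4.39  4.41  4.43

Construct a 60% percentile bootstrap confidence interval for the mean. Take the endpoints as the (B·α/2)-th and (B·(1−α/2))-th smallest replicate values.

(4.10, 4.39)

α = 0.40; lower rank = 10 × 0.200 = 2; upper rank = 10 × 0.800 = 8.
The 2nd smallest replicate is 4.10; the 8th is 4.39.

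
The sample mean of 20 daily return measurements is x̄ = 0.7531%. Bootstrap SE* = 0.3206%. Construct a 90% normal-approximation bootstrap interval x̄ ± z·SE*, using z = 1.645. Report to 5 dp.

Margin = 1.645 × 0.3206 = 0.527387
Interval: 0.7531 ± 0.527387

(0.22571, 1.28049)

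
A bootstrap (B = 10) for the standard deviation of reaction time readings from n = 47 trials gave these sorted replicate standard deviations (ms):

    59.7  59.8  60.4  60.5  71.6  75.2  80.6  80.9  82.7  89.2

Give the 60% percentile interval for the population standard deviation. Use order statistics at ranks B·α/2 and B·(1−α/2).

α = 0.40; lower rank = 10 × 0.200 = 2; upper rank = 10 × 0.800 = 8.
The 2nd smallest replicate is 59.8; the 8th is 80.9.

(59.8, 80.9)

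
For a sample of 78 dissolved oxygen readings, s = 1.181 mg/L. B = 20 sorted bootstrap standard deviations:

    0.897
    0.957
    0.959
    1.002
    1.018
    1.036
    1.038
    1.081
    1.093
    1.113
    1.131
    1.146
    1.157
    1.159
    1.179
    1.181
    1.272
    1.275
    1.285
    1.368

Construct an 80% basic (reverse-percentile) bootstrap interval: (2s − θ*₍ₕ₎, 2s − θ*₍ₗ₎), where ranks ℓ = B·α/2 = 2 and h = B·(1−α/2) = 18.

(1.087, 1.405)

Percentile endpoints at ranks 2 and 18: θ*₍2₎ = 0.957, θ*₍18₎ = 1.275.
Basic interval reflects these around s:
  lower = 2 × 1.181 − 1.275 = 1.087
  upper = 2 × 1.181 − 0.957 = 1.405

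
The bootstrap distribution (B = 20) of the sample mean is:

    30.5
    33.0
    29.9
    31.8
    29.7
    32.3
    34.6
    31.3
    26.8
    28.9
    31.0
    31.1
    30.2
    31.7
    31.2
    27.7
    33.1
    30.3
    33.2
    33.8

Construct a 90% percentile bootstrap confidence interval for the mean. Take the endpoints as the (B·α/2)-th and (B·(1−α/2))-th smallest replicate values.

(26.8, 33.8)

Sorted replicates: 26.8, 27.7, 28.9, 29.7, 29.9, 30.2, 30.3, 30.5, 31.0, 31.1, 31.2, 31.3, 31.7, 31.8, 32.3, 33.0, 33.1, 33.2, 33.8, 34.6
α = 0.10; lower rank = 20 × 0.050 = 1; upper rank = 20 × 0.950 = 19.
The 1st smallest replicate is 26.8; the 19th is 33.8.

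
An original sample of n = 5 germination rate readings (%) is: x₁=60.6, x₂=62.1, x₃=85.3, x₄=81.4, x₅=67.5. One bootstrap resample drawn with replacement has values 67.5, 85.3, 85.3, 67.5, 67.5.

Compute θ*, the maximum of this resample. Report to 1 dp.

θ* = 85.3

Maximum = 85.3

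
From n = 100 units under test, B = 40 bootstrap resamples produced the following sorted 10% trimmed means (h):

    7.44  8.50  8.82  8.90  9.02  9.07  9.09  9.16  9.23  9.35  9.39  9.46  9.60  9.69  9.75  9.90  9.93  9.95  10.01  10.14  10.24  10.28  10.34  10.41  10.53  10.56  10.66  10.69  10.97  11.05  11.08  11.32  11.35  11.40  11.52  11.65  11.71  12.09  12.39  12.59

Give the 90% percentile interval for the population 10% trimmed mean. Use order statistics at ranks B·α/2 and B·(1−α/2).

(8.50, 12.09)

α = 0.10; lower rank = 40 × 0.050 = 2; upper rank = 40 × 0.950 = 38.
The 2nd smallest replicate is 8.50; the 38th is 12.09.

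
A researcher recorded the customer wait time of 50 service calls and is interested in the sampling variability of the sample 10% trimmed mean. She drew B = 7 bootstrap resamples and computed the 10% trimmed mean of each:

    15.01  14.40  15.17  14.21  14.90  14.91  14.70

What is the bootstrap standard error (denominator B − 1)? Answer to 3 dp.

SE* = 0.344

Bootstrap SE is the standard deviation of the 7 replicate 10% trimmed means.
Mean of replicates: (15.01 + 14.40 + 15.17 + 14.21 + 14.90 + 14.91 + 14.70) / 7 = 103.3000 / 7 = 14.7571
Sum of squared deviations: (+0.2529)² + (−0.3571)² + (+0.4129)² + (−0.5471)² + (+0.1429)² + (+0.1529)² + (−0.0571)² = 0.7083
Variance = 0.7083 / 6 = 0.1181
SE* = √0.1181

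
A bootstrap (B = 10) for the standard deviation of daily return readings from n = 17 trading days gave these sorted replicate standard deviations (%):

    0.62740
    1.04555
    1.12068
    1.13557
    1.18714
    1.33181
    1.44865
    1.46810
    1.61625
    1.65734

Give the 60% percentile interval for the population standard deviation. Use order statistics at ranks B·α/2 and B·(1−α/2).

(1.04555, 1.46810)

α = 0.40; lower rank = 10 × 0.200 = 2; upper rank = 10 × 0.800 = 8.
The 2nd smallest replicate is 1.04555; the 8th is 1.46810.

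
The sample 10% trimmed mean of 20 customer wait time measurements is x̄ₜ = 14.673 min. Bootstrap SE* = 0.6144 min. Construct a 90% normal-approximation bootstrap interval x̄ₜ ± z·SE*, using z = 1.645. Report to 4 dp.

(13.6623, 15.6837)

Margin = 1.645 × 0.6144 = 1.01069
Interval: 14.673 ± 1.01069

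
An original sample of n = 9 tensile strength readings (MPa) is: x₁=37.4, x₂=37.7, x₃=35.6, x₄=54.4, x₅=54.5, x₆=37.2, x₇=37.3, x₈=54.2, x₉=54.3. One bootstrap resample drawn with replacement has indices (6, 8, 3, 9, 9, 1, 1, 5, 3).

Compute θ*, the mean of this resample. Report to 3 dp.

θ* = 44.500

Resample values: 37.2, 54.2, 35.6, 54.3, 54.3, 37.4, 37.4, 54.5, 35.6.
Mean = (37.2 + 54.2 + 35.6 + 54.3 + 54.3 + 37.4 + 37.4 + 54.5 + 35.6) / 9 = 400.50 / 9 = 44.500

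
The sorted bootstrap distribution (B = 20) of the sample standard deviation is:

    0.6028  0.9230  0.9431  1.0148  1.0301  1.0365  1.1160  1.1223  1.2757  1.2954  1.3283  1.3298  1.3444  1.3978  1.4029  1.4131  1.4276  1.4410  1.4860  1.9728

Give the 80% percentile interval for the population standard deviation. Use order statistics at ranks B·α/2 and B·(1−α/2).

(0.9230, 1.4410)

α = 0.20; lower rank = 20 × 0.100 = 2; upper rank = 20 × 0.900 = 18.
The 2nd smallest replicate is 0.9230; the 18th is 1.4410.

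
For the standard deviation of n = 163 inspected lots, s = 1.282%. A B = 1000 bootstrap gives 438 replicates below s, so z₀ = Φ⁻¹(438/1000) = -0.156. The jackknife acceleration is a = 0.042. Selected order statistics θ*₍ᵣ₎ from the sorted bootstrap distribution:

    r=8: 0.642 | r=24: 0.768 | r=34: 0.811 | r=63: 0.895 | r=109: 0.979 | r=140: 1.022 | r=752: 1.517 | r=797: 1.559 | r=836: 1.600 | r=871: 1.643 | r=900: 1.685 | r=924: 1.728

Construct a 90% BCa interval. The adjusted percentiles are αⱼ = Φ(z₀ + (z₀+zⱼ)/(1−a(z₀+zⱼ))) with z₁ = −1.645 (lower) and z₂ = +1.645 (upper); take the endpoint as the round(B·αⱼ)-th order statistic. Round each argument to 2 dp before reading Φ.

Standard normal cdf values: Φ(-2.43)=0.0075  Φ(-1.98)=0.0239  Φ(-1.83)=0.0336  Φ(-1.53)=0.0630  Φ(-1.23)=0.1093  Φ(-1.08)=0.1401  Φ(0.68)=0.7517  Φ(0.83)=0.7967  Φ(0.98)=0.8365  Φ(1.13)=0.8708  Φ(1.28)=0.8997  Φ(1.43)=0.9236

(0.811, 1.728)

Lower: z₀ + z₁ = -0.156 + (-1.645) = -1.801; 1 − a(z₀+z₁) = 1 − (0.042)(-1.801) = 1.0756; argument = -0.156 + (-1.801)/1.0756 = -1.8303 → -1.83.
α₁ = Φ(-1.83) = 0.0336; rank = round(1000 × 0.0336) = 34; θ*₍34₎ = 0.811.
Upper: z₀ + z₂ = 1.489; 1 − a(z₀+z₂) = 0.9375; argument = 1.4323 → 1.43; α₂ = 0.9236; rank = 924; θ*₍924₎ = 1.728.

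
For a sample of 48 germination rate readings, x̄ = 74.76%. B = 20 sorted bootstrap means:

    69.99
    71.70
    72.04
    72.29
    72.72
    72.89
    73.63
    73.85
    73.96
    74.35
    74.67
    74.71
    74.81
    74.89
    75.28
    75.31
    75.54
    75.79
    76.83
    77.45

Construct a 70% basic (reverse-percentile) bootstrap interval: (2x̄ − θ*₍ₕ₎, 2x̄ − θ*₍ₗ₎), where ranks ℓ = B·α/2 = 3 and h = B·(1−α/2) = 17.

Percentile endpoints at ranks 3 and 17: θ*₍3₎ = 72.04, θ*₍17₎ = 75.54.
Basic interval reflects these around x̄:
  lower = 2 × 74.76 − 75.54 = 73.98
  upper = 2 × 74.76 − 72.04 = 77.48

(73.98, 77.48)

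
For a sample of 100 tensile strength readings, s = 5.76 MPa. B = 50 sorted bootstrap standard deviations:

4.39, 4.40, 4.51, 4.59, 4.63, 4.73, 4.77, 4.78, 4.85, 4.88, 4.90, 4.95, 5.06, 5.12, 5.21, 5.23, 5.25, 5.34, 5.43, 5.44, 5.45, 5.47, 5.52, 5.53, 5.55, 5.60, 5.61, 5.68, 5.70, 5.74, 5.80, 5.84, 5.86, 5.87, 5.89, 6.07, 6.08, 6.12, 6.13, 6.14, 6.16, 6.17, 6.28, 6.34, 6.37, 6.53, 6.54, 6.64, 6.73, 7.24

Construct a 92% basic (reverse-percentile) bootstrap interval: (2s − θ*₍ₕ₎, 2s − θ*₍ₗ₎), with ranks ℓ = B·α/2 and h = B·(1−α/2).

(4.88, 7.12)

Percentile endpoints at ranks 2 and 48: θ*₍2₎ = 4.40, θ*₍48₎ = 6.64.
Basic interval reflects these around s:
  lower = 2 × 5.76 − 6.64 = 4.88
  upper = 2 × 5.76 − 4.40 = 7.12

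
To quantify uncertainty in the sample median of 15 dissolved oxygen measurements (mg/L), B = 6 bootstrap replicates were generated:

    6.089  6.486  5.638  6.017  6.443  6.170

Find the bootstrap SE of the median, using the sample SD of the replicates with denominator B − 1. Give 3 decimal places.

SE* = 0.311

Bootstrap SE is the standard deviation of the 6 replicate medians.
Mean of replicates: (6.089 + 6.486 + 5.638 + 6.017 + 6.443 + 6.170) / 6 = 36.84300 / 6 = 6.14050
Sum of squared deviations: (−0.05150)² + (+0.34550)² + (−0.50250)² + (−0.12350)² + (+0.30250)² + (+0.02950)² = 0.48216
Variance = 0.48216 / 5 = 0.09643
SE* = √0.09643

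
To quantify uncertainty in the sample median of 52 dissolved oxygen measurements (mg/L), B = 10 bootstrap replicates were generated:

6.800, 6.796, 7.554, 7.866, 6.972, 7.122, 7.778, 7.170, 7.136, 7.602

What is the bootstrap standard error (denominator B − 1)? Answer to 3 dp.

SE* = 0.393

Bootstrap SE is the standard deviation of the 10 replicate medians.
Mean of replicates: (6.800 + 6.796 + 7.554 + 7.866 + 6.972 + 7.122 + 7.778 + 7.170 + 7.136 + 7.602) / 10 = 72.7960 / 10 = 7.2796
Sum of squared deviations: (−0.4796)² + (−0.4836)² + (+0.2744)² + (+0.5864)² + (−0.3076)² + (−0.1576)² + (+0.4984)² + (−0.1096)² + (−0.1436)² + (+0.3224)² = 1.3875
Variance = 1.3875 / 9 = 0.1542
SE* = √0.1542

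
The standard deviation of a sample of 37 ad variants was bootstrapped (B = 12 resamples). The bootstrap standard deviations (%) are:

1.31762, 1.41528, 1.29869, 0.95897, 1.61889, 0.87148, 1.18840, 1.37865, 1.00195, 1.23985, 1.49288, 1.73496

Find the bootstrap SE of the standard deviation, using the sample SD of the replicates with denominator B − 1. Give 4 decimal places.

SE* = 0.2615

Bootstrap SE is the standard deviation of the 12 replicate standard deviations.
Mean of replicates: (1.31762 + 1.41528 + 1.29869 + 0.95897 + 1.61889 + 0.87148 + 1.18840 + 1.37865 + 1.00195 + 1.23985 + 1.49288 + 1.73496) / 12 = 15.517620 / 12 = 1.293135
Sum of squared deviations: (+0.024485)² + (+0.122145)² + (+0.005555)² + (−0.334165)² + (+0.325755)² + (−0.421655)² + (−0.104735)² + (+0.085515)² + (−0.291185)² + (−0.053285)² + (+0.199745)² + (+0.441825)² = 0.752143
Variance = 0.752143 / 11 = 0.068377
SE* = √0.068377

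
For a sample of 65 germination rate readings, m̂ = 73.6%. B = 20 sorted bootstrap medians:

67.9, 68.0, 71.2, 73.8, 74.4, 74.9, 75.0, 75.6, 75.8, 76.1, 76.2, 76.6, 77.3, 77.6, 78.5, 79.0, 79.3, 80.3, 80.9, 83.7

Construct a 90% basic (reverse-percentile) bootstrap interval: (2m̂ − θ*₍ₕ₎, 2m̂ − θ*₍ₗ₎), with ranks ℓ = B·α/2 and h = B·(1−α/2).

Percentile endpoints at ranks 1 and 19: θ*₍1₎ = 67.9, θ*₍19₎ = 80.9.
Basic interval reflects these around m̂:
  lower = 2 × 73.6 − 80.9 = 66.3
  upper = 2 × 73.6 − 67.9 = 79.3

(66.3, 79.3)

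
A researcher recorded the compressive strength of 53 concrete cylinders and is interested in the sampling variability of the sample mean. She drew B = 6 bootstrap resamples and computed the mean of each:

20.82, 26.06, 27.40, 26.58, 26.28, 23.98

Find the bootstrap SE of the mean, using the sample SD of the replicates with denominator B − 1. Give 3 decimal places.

SE* = 2.422

Bootstrap SE is the standard deviation of the 6 replicate means.
Mean of replicates: (20.82 + 26.06 + 27.40 + 26.58 + 26.28 + 23.98) / 6 = 151.1200 / 6 = 25.1867
Sum of squared deviations: (−4.3667)² + (+0.8733)² + (+2.2133)² + (+1.3933)² + (+1.0933)² + (−1.2067)² = 29.3221
Variance = 29.3221 / 5 = 5.8644
SE* = √5.8644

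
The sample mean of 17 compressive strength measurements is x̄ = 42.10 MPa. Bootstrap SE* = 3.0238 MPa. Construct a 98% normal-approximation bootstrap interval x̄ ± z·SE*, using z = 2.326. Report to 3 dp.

Margin = 2.326 × 3.0238 = 7.0334
Interval: 42.10 ± 7.0334

(35.067, 49.133)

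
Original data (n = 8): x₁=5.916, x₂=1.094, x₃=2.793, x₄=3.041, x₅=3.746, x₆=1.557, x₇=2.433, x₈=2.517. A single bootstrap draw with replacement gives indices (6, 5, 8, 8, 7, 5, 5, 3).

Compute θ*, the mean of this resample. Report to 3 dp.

Resample values: 1.557, 3.746, 2.517, 2.517, 2.433, 3.746, 3.746, 2.793.
Mean = (1.557 + 3.746 + 2.517 + 2.517 + 2.433 + 3.746 + 3.746 + 2.793) / 8 = 23.0550 / 8 = 2.882

θ* = 2.882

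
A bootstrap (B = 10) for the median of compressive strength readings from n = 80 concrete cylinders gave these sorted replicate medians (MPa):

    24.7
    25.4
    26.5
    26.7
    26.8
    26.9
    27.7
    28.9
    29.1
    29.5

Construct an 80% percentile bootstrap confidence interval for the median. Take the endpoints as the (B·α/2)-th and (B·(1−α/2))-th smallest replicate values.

(24.7, 29.1)

α = 0.20; lower rank = 10 × 0.100 = 1; upper rank = 10 × 0.900 = 9.
The 1st smallest replicate is 24.7; the 9th is 29.1.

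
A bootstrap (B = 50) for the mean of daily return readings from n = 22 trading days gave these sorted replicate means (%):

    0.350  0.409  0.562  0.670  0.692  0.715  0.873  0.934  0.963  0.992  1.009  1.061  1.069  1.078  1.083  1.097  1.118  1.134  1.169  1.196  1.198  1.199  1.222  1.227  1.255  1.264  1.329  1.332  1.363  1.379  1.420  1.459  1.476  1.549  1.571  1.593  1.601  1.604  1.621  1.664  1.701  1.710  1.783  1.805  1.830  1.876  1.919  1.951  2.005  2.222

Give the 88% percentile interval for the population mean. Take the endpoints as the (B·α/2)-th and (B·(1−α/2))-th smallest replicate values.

(0.562, 1.919)

α = 0.12; lower rank = 50 × 0.060 = 3; upper rank = 50 × 0.940 = 47.
The 3rd smallest replicate is 0.562; the 47th is 1.919.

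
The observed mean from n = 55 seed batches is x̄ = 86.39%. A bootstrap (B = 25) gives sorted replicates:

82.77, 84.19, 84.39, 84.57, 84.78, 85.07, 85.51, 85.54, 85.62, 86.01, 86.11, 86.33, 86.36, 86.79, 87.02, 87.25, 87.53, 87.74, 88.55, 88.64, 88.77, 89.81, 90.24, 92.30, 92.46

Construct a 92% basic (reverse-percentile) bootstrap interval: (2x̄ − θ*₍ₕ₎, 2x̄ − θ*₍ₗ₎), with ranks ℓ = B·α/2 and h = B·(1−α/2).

(80.48, 90.01)

Percentile endpoints at ranks 1 and 24: θ*₍1₎ = 82.77, θ*₍24₎ = 92.30.
Basic interval reflects these around x̄:
  lower = 2 × 86.39 − 92.30 = 80.48
  upper = 2 × 86.39 − 82.77 = 90.01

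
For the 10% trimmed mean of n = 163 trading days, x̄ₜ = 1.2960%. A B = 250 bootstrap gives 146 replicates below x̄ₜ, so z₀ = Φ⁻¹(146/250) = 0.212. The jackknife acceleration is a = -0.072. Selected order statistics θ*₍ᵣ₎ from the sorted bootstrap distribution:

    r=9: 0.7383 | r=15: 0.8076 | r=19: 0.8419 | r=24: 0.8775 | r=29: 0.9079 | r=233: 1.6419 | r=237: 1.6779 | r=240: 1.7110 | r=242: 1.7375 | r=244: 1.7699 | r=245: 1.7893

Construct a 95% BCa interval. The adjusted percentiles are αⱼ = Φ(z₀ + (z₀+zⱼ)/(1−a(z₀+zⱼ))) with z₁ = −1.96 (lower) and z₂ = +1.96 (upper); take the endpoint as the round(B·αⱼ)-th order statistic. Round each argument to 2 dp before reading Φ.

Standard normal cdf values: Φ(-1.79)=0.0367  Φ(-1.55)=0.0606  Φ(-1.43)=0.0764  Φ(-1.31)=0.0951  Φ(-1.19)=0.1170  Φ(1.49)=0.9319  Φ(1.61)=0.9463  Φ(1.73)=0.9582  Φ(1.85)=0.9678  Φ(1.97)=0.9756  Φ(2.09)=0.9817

Lower: z₀ + z₁ = 0.212 + (-1.960) = -1.748; 1 − a(z₀+z₁) = 1 − (-0.072)(-1.748) = 0.8741; argument = 0.212 + (-1.748)/0.8741 = -1.7877 → -1.79.
α₁ = Φ(-1.79) = 0.0367; rank = round(250 × 0.0367) = 9; θ*₍9₎ = 0.7383.
Upper: z₀ + z₂ = 2.172; 1 − a(z₀+z₂) = 1.1564; argument = 2.0903 → 2.09; α₂ = 0.9817; rank = 245; θ*₍245₎ = 1.7893.

(0.7383, 1.7893)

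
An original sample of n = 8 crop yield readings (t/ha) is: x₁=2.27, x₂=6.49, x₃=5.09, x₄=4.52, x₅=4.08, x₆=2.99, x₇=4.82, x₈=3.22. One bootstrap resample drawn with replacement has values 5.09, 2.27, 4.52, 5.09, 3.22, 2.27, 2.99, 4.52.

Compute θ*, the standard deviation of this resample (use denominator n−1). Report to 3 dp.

θ* = 1.196

Mean = 3.7462; sum of squared deviations = 10.0162
s² = 10.0162 / 7 = 1.4309
s = √1.4309 = 1.196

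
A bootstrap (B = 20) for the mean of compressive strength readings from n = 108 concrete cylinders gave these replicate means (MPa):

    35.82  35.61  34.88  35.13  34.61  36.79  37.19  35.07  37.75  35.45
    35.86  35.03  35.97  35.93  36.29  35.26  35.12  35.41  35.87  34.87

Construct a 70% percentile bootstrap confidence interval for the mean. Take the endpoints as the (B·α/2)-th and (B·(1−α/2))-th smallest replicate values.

Sorted replicates: 34.61, 34.87, 34.88, 35.03, 35.07, 35.12, 35.13, 35.26, 35.41, 35.45, 35.61, 35.82, 35.86, 35.87, 35.93, 35.97, 36.29, 36.79, 37.19, 37.75
α = 0.30; lower rank = 20 × 0.150 = 3; upper rank = 20 × 0.850 = 17.
The 3rd smallest replicate is 34.88; the 17th is 36.29.

(34.88, 36.29)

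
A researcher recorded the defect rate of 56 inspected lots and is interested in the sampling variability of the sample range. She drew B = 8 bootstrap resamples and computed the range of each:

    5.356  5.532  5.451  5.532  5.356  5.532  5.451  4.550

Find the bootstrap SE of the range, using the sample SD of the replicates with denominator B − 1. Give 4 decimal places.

Bootstrap SE is the standard deviation of the 8 replicate ranges.
Mean of replicates: (5.356 + 5.532 + 5.451 + 5.532 + 5.356 + 5.532 + 5.451 + 4.550) / 8 = 42.76000 / 8 = 5.34500
Sum of squared deviations: (+0.01100)² + (+0.18700)² + (+0.10600)² + (+0.18700)² + (+0.01100)² + (+0.18700)² + (+0.10600)² + (−0.79500)² = 0.75965
Variance = 0.75965 / 7 = 0.10852
SE* = √0.10852

SE* = 0.3294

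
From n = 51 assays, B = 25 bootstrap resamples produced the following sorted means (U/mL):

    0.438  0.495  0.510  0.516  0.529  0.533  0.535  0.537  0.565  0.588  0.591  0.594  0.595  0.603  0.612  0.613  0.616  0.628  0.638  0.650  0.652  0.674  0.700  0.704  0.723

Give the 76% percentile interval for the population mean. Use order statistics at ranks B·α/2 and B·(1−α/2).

α = 0.24; lower rank = 25 × 0.120 = 3; upper rank = 25 × 0.880 = 22.
The 3rd smallest replicate is 0.510; the 22nd is 0.674.

(0.510, 0.674)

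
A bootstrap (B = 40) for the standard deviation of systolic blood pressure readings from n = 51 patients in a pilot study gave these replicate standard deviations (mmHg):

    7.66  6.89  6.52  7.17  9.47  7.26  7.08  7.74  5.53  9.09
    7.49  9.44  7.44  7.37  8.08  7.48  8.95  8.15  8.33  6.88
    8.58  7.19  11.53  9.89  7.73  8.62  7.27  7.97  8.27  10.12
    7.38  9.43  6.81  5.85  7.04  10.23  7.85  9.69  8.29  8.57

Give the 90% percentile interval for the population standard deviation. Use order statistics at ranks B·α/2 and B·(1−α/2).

Sorted replicates: 5.53, 5.85, 6.52, 6.81, 6.88, 6.89, 7.04, 7.08, 7.17, 7.19, 7.26, 7.27, 7.37, 7.38, 7.44, 7.48, 7.49, 7.66, 7.73, 7.74, 7.85, 7.97, 8.08, 8.15, 8.27, 8.29, 8.33, 8.57, 8.58, 8.62, 8.95, 9.09, 9.43, 9.44, 9.47, 9.69, 9.89, 10.12, 10.23, 11.53
α = 0.10; lower rank = 40 × 0.050 = 2; upper rank = 40 × 0.950 = 38.
The 2nd smallest replicate is 5.85; the 38th is 10.12.

(5.85, 10.12)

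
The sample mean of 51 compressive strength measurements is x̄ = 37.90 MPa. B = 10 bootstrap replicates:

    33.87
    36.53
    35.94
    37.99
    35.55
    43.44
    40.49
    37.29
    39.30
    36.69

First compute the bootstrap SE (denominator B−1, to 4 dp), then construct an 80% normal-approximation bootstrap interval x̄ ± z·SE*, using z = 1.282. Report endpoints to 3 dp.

Mean of replicates = 37.7090; sum of squared deviations = 68.3211; SE* = √(68.3211/9) = 2.7552
Margin = 1.282 × 2.7552 = 3.5322
Interval: 37.90 ± 3.5322

(34.368, 41.432)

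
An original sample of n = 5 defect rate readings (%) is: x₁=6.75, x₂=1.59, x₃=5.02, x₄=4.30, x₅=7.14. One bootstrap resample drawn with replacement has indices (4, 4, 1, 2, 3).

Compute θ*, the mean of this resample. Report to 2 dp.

θ* = 4.39

Resample values: 4.30, 4.30, 6.75, 1.59, 5.02.
Mean = (4.30 + 4.30 + 6.75 + 1.59 + 5.02) / 5 = 21.960 / 5 = 4.39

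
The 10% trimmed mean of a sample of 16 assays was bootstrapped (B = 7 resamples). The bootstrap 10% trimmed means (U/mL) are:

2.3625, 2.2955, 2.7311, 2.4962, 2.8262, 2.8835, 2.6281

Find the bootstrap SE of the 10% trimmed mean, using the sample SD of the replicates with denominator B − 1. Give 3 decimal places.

Bootstrap SE is the standard deviation of the 7 replicate 10% trimmed means.
Mean of replicates: (2.3625 + 2.2955 + 2.7311 + 2.4962 + 2.8262 + 2.8835 + 2.6281) / 7 = 18.22310 / 7 = 2.60330
Sum of squared deviations: (−0.24080)² + (−0.30780)² + (+0.12780)² + (−0.10710)² + (+0.22290)² + (+0.28020)² + (+0.02480)² = 0.30934
Variance = 0.30934 / 6 = 0.05156
SE* = √0.05156

SE* = 0.227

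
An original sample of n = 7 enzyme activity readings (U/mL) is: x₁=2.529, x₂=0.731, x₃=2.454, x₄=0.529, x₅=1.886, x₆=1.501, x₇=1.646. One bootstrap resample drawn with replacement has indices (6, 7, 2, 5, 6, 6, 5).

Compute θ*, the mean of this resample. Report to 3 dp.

Resample values: 1.501, 1.646, 0.731, 1.886, 1.501, 1.501, 1.886.
Mean = (1.501 + 1.646 + 0.731 + 1.886 + 1.501 + 1.501 + 1.886) / 7 = 10.6520 / 7 = 1.522

θ* = 1.522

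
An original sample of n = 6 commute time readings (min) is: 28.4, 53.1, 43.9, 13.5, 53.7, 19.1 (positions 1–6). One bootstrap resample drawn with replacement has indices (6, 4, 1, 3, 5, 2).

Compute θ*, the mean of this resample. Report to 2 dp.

Resample values: 19.1, 13.5, 28.4, 43.9, 53.7, 53.1.
Mean = (19.1 + 13.5 + 28.4 + 43.9 + 53.7 + 53.1) / 6 = 211.70 / 6 = 35.28

θ* = 35.28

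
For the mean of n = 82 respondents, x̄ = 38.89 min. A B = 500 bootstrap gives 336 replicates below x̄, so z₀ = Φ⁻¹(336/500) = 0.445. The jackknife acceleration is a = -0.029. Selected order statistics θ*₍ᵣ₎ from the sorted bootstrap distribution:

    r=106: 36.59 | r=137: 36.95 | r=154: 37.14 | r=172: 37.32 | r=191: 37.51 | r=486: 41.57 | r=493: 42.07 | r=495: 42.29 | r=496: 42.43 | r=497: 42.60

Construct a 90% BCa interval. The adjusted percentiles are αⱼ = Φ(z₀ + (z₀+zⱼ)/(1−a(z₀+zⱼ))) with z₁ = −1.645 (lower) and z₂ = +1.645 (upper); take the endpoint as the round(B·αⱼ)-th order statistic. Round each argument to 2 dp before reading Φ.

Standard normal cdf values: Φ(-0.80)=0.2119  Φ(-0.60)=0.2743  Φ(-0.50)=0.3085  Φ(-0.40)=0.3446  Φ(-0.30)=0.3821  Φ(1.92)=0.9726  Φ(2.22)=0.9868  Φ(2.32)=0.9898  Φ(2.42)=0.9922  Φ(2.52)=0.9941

Lower: z₀ + z₁ = 0.445 + (-1.645) = -1.200; 1 − a(z₀+z₁) = 1 − (-0.029)(-1.200) = 0.9652; argument = 0.445 + (-1.200)/0.9652 = -0.7983 → -0.80.
α₁ = Φ(-0.80) = 0.2119; rank = round(500 × 0.2119) = 106; θ*₍106₎ = 36.59.
Upper: z₀ + z₂ = 2.090; 1 − a(z₀+z₂) = 1.0606; argument = 2.4156 → 2.42; α₂ = 0.9922; rank = 496; θ*₍496₎ = 42.43.

(36.59, 42.43)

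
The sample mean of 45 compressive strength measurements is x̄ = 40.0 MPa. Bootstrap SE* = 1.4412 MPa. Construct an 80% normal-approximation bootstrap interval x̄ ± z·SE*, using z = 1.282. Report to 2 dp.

Margin = 1.282 × 1.4412 = 1.848
Interval: 40.0 ± 1.848

(38.15, 41.85)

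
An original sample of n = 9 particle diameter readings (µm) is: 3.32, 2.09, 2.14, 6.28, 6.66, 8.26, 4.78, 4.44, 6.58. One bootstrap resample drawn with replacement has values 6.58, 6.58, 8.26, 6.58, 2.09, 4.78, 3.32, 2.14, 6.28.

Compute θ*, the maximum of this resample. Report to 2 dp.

θ* = 8.26

Maximum = 8.26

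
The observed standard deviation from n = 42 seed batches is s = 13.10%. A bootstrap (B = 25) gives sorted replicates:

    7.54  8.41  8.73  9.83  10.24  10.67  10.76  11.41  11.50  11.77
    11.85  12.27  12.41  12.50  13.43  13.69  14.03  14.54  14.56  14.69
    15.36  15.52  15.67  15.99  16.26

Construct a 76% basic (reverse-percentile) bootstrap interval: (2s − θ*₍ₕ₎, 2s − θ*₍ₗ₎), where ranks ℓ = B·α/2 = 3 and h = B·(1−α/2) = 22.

(10.68, 17.47)

Percentile endpoints at ranks 3 and 22: θ*₍3₎ = 8.73, θ*₍22₎ = 15.52.
Basic interval reflects these around s:
  lower = 2 × 13.10 − 15.52 = 10.68
  upper = 2 × 13.10 − 8.73 = 17.47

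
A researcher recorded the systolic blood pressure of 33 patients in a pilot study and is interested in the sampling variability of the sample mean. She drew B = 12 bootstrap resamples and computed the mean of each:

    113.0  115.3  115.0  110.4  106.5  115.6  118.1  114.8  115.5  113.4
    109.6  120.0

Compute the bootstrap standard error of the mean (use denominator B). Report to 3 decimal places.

SE* = 3.545

Bootstrap SE is the standard deviation of the 12 replicate means.
Mean of replicates: (113.0 + 115.3 + 115.0 + 110.4 + 106.5 + 115.6 + 118.1 + 114.8 + 115.5 + 113.4 + 109.6 + 120.0) / 12 = 1367.2000 / 12 = 113.9333
Sum of squared deviations: (−0.9333)² + (+1.3667)² + (+1.0667)² + (−3.5333)² + (−7.4333)² + (+1.6667)² + (+4.1667)² + (+0.8667)² + (+1.5667)² + (−0.5333)² + (−4.3333)² + (+6.0667)² = 150.8267
Variance = 150.8267 / 12 = 12.5689
SE* = √12.5689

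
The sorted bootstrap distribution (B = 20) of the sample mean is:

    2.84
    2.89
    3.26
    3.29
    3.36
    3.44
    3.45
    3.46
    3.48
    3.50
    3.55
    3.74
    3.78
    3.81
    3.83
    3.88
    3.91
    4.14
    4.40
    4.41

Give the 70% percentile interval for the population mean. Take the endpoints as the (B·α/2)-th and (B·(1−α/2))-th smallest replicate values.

(3.26, 3.91)

α = 0.30; lower rank = 20 × 0.150 = 3; upper rank = 20 × 0.850 = 17.
The 3rd smallest replicate is 3.26; the 17th is 3.91.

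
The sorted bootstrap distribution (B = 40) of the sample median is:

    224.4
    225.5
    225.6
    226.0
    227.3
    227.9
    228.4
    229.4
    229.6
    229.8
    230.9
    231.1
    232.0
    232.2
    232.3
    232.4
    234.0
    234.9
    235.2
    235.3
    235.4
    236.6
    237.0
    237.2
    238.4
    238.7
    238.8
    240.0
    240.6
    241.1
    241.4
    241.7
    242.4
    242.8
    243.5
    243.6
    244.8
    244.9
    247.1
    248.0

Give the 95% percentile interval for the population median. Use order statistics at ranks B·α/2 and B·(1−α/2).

(224.4, 247.1)

α = 0.05; lower rank = 40 × 0.025 = 1; upper rank = 40 × 0.975 = 39.
The 1st smallest replicate is 224.4; the 39th is 247.1.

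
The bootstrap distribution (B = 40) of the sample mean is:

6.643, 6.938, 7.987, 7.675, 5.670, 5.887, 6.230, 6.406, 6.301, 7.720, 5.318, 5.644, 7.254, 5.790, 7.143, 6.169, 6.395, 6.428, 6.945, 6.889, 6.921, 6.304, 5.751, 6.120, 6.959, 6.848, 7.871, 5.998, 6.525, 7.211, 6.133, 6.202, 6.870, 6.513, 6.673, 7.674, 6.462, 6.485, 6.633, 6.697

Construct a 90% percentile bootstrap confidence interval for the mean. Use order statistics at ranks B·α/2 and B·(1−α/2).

(5.644, 7.720)

Sorted replicates: 5.318, 5.644, 5.670, 5.751, 5.790, 5.887, 5.998, 6.120, 6.133, 6.169, 6.202, 6.230, 6.301, 6.304, 6.395, 6.406, 6.428, 6.462, 6.485, 6.513, 6.525, 6.633, 6.643, 6.673, 6.697, 6.848, 6.870, 6.889, 6.921, 6.938, 6.945, 6.959, 7.143, 7.211, 7.254, 7.674, 7.675, 7.720, 7.871, 7.987
α = 0.10; lower rank = 40 × 0.050 = 2; upper rank = 40 × 0.950 = 38.
The 2nd smallest replicate is 5.644; the 38th is 7.720.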